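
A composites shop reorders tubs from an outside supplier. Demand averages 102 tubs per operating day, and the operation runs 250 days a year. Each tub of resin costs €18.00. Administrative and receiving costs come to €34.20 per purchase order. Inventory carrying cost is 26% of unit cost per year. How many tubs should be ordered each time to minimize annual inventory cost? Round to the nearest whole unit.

Annual demand D = 102 × 250 = 25,500.
Holding cost H = 0.26 × €18.00 = €4.6800 per unit per year.
EOQ = √(2DS / H) = √(2 × 25,500 × 34.2 / 4.68).
= √(1,744,200 / 4.68) = √372,692.3077 ≈ 610.485.

Q* ≈ 610 tubs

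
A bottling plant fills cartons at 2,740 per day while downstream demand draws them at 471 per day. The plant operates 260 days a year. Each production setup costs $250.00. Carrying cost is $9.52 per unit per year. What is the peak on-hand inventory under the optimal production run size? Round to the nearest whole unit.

I_max ≈ 2,308 cartons

Annual demand D = 471 × 260 = 122,460.
Production build-up factor (1 − d/p) = 1 − 471/2,740 = 0.8281.
Q* = √(2DS / (H(1 − d/p))) = √(2 × 122,460 × 250 / (9.52 × 0.8281)).
= √(61,230,000 / 7.8835) ≈ 2786.902.
Maximum inventory = Q*(1 − d/p) = 2786.902 × 0.8281 ≈ 2307.840.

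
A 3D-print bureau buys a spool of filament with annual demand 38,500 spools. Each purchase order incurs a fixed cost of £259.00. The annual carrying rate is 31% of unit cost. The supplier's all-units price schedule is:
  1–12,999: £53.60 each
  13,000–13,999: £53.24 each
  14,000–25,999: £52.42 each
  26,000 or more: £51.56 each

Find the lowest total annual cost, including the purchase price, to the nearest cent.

TC* ≈ £2,081,803.65

Holding cost per unit per year at price C is H = 0.31·C.
Candidates are each tier's EOQ (if it falls in that tier) and each price-break quantity.
EOQ at £53.60 = 1095.5 (feasible in tier 1): TC = 38,500×£53.60 + (38,500/1095.5)×259 + (1095.5/2)×0.31×£53.60 = £2,081,803.65.
EOQ at £53.24 = 1099.2 < 13000, so use break Q=13000: TC = 38,500×£53.24 + (38,500/13000.0)×259 + (13000.0/2)×0.31×£53.24 = £2,157,785.64.
EOQ at £52.42 = 1107.8 < 14000, so use break Q=14000: TC = 38,500×£52.42 + (38,500/14000.0)×259 + (14000.0/2)×0.31×£52.42 = £2,132,633.65.
EOQ at £51.56 = 1117.0 < 26000, so use break Q=26000: TC = 38,500×£51.56 + (38,500/26000.0)×259 + (26000.0/2)×0.31×£51.56 = £2,193,230.32.
Lowest total cost among the candidates is at Q = 1095.5.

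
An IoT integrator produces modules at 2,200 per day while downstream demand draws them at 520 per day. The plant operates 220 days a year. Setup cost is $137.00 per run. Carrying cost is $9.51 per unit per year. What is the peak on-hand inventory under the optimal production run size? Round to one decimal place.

Annual demand D = 520 × 220 = 114,400.
Production build-up factor (1 − d/p) = 1 − 520/2,200 = 0.7636.
Q* = √(2DS / (H(1 − d/p))) = √(2 × 114,400 × 137 / (9.51 × 0.7636)).
= √(31,345,600 / 7.2622) ≈ 2077.566.
Maximum inventory = Q*(1 − d/p) = 2077.566 × 0.7636 ≈ 1586.505.

I_max ≈ 1,586.5 modules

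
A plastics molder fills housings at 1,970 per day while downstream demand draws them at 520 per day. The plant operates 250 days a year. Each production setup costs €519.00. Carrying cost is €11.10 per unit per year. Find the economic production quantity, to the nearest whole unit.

Q* ≈ 4,064 housings

Annual demand D = 520 × 250 = 130,000.
Production build-up factor (1 − d/p) = 1 − 520/1,970 = 0.7360.
Q* = √(2DS / (H(1 − d/p))) = √(2 × 130,000 × 519 / (11.1 × 0.7360)).
= √(134,940,000 / 8.1701) ≈ 4064.040.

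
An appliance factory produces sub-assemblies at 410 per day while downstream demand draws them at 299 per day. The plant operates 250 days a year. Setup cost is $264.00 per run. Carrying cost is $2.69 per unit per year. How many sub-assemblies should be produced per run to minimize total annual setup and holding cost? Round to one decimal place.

Annual demand D = 299 × 250 = 74,750.
Production build-up factor (1 − d/p) = 1 − 299/410 = 0.2707.
Q* = √(2DS / (H(1 − d/p))) = √(2 × 74,750 × 264 / (2.69 × 0.2707)).
= √(39,468,000 / 0.7283) ≈ 7361.679.

Q* ≈ 7,361.7 sub-assemblies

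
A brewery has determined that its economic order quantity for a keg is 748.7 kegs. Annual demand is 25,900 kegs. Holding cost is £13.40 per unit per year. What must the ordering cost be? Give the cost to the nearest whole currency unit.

S ≈ £145

The basic EOQ model gives Q* = √(2DS/H); rearrange for the unknown.
From Q* = √(2DS/H): S = Q*²H / (2D) = 748.7² × 13.4 / (2 × 25,900) = 145.0076.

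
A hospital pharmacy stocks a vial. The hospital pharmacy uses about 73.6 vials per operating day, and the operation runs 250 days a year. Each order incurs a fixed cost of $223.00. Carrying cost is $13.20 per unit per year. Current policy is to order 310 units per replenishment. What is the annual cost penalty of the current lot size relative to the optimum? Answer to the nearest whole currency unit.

Annual demand D = 73.6 × 250 = 18,400.
EOQ = √(2DS/H) = √(2 × 18,400 × 223 / 13.2) ≈ 788.48.
Cost at Q* = (D/Q*)S + (Q*/2)H = √(2DSH) ≈ $10,407.90.
Cost at Q = 310: (18,400/310)×223 + (310/2)×13.2 = $13,236.13 + $2,046.00 = $15,282.13.
Excess = $15,282.13 − $10,407.90 = $4,874.22.

Extra cost ≈ $4,874 per year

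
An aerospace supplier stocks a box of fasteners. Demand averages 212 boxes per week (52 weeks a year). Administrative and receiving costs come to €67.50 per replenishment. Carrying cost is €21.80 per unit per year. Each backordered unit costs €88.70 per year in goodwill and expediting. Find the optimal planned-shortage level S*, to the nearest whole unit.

Annual demand D = 212 × 52 = 11,024.
With planned backorders, Q* = √(2DS/H) · √((H+B)/B).
√(2DS/H) = √(2 × 11,024 × 67.5 / 21.8) = 261.281.
√((H+B)/B) = √((21.8+88.7)/88.7) = 1.1161.
Q* ≈ 291.627.
S* = Q* · H/(H+B) = 291.627 × 21.8/110.5 ≈ 57.534.

S* ≈ 58 boxes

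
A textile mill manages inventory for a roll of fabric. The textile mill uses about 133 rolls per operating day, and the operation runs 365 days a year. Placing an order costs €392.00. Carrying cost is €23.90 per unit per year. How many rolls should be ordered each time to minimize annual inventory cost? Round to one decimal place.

Q* ≈ 1,261.9 rolls

Annual demand D = 133 × 365 = 48,545.
EOQ = √(2DS / H) = √(2 × 48,545 × 392 / 23.9).
= √(38,059,280 / 23.9) = √1,592,438.4937 ≈ 1261.919.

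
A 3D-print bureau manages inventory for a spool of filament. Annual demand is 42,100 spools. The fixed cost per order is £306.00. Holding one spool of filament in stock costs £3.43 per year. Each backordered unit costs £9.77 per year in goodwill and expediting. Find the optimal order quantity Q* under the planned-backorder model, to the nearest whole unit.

Q* ≈ 3,186 spools

With planned backorders, Q* = √(2DS/H) · √((H+B)/B).
√(2DS/H) = √(2 × 42,100 × 306 / 3.43) = 2740.752.
√((H+B)/B) = √((3.43+9.77)/9.77) = 1.1624.
Q* ≈ 3185.733.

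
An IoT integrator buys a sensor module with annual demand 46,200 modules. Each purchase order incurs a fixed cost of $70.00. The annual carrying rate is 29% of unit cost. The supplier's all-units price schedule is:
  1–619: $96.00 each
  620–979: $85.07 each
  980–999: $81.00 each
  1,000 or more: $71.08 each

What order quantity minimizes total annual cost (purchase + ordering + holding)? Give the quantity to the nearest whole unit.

Q* ≈ 1,000 modules

Holding cost per unit per year at price C is H = 0.29·C.
Candidates are each tier's EOQ (if it falls in that tier) and each price-break quantity.
EOQ at $96.00 = 482.0 (feasible in tier 1): TC = 46,200×$96.00 + (46,200/482.0)×70 + (482.0/2)×0.29×$96.00 = $4,448,618.98.
EOQ at $85.07 = 512.0 < 620, so use break Q=620: TC = 46,200×$85.07 + (46,200/620.0)×70 + (620.0/2)×0.29×$85.07 = $3,943,097.92.
EOQ at $81.00 = 524.7 < 980, so use break Q=980: TC = 46,200×$81.00 + (46,200/980.0)×70 + (980.0/2)×0.29×$81.00 = $3,757,010.10.
EOQ at $71.08 = 560.2 < 1000, so use break Q=1000: TC = 46,200×$71.08 + (46,200/1000.0)×70 + (1000.0/2)×0.29×$71.08 = $3,297,436.60.
Lowest total cost is $3,297,436.60 at Q = 1000.0.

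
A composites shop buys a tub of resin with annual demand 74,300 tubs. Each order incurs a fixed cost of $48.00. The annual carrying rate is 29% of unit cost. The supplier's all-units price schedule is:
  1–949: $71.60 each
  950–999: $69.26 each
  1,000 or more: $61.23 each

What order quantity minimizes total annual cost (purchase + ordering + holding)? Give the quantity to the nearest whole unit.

Holding cost per unit per year at price C is H = 0.29·C.
Candidates are each tier's EOQ (if it falls in that tier) and each price-break quantity.
EOQ at $71.60 = 586.1 (feasible in tier 1): TC = 74,300×$71.60 + (74,300/586.1)×48 + (586.1/2)×0.29×$71.60 = $5,332,049.86.
EOQ at $69.26 = 595.9 < 950, so use break Q=950: TC = 74,300×$69.26 + (74,300/950.0)×48 + (950.0/2)×0.29×$69.26 = $5,159,312.67.
EOQ at $61.23 = 633.8 < 1000, so use break Q=1000: TC = 74,300×$61.23 + (74,300/1000.0)×48 + (1000.0/2)×0.29×$61.23 = $4,561,833.75.
Lowest total cost is $4,561,833.75 at Q = 1000.0.

Q* ≈ 1,000 tubs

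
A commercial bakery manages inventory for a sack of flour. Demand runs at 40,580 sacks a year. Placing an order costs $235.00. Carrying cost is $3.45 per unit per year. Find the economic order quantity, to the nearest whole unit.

Q* ≈ 2,351 sacks

EOQ = √(2DS / H) = √(2 × 40,580 × 235 / 3.45).
= √(19,072,600 / 3.45) = √5,528,289.8551 ≈ 2351.232.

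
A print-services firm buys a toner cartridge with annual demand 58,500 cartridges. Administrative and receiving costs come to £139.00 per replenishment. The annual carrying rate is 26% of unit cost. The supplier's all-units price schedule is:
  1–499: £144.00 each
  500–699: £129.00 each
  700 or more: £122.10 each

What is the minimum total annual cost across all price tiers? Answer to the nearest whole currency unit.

TC* ≈ £7,165,572

Holding cost per unit per year at price C is H = 0.26·C.
Evaluate total cost at each tier's feasible EOQ or, if the EOQ is below the tier, at the tier's minimum quantity.
Tier 1 (£144.00): EOQ = 659.1 exceeds tier's upper bound 499, so this tier is dominated.
EOQ at £129.00 = 696.3 (feasible in tier 2): TC = 58,500×£129.00 + (58,500/696.3)×139 + (696.3/2)×0.26×£129.00 = £7,569,855.11.
EOQ at £122.10 = 715.7 (feasible in tier 3): TC = 58,500×£122.10 + (58,500/715.7)×139 + (715.7/2)×0.26×£122.10 = £7,165,571.91.
Lowest total cost among the candidates is at Q = 715.7.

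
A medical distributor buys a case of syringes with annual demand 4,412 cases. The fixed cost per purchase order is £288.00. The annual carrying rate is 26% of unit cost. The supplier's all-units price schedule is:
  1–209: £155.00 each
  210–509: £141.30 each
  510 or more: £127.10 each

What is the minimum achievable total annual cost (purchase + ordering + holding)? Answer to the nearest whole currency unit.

Holding cost per unit per year at price C is H = 0.26·C.
For each price level, check whether its EOQ is feasible; otherwise the best quantity at that price is the breakpoint.
Tier 1 (£155.00): EOQ = 251.1 exceeds tier's upper bound 209, so this tier is dominated.
EOQ at £141.30 = 263.0 (feasible in tier 2): TC = 4,412×£141.30 + (4,412/263.0)×288 + (263.0/2)×0.26×£141.30 = £633,078.04.
EOQ at £127.10 = 277.3 < 510, so use break Q=510: TC = 4,412×£127.10 + (4,412/510.0)×288 + (510.0/2)×0.26×£127.10 = £571,683.41.
Lowest total cost among the candidates is at Q = 510.0.

TC* ≈ £571,683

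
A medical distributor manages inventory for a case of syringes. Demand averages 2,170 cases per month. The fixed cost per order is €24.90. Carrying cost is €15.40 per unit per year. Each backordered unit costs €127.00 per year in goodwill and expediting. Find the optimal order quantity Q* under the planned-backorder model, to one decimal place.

Annual demand D = 2,170 × 12 = 26,040.
With planned backorders, Q* = √(2DS/H) · √((H+B)/B).
√(2DS/H) = √(2 × 26,040 × 24.9 / 15.4) = 290.185.
√((H+B)/B) = √((15.4+127)/127) = 1.0589.
Q* ≈ 307.276.

Q* ≈ 307.3 cases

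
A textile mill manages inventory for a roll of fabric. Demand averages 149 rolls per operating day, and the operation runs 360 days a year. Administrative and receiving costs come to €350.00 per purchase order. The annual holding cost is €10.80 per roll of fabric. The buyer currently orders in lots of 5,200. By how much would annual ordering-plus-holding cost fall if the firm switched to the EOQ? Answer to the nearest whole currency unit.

Extra cost ≈ €11,553 per year

Annual demand D = 149 × 360 = 53,640.
EOQ = √(2DS/H) = √(2 × 53,640 × 350 / 10.8) ≈ 1864.58.
Cost at Q* = (D/Q*)S + (Q*/2)H = √(2DSH) ≈ €20,137.49.
Cost at Q = 5,200: (53,640/5,200)×350 + (5,200/2)×10.8 = €3,610.38 + €28,080.00 = €31,690.38.
Excess = €31,690.38 − €20,137.49 = €11,552.90.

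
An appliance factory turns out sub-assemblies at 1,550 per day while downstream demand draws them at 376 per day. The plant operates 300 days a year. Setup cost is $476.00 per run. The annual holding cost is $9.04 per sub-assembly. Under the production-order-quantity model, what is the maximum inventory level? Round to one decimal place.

I_max ≈ 2,999.6 sub-assemblies

Annual demand D = 376 × 300 = 112,800.
Production build-up factor (1 − d/p) = 1 − 376/1,550 = 0.7574.
Q* = √(2DS / (H(1 − d/p))) = √(2 × 112,800 × 476 / (9.04 × 0.7574)).
= √(107,385,600 / 6.8471) ≈ 3960.232.
Maximum inventory = Q*(1 − d/p) = 3960.232 × 0.7574 ≈ 2999.556.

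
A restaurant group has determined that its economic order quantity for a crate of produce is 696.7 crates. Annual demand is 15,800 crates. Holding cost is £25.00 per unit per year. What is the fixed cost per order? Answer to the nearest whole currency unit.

S ≈ £384

Squaring Q* = √(2DS/H) gives Q*² = 2DS/H.
From Q* = √(2DS/H): S = Q*²H / (2D) = 696.7² × 25 / (2 × 15,800) = 384.0118.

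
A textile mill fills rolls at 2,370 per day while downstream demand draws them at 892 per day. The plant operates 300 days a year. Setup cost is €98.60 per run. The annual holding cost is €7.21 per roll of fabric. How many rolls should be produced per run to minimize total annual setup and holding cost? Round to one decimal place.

Annual demand D = 892 × 300 = 267,600.
Production build-up factor (1 − d/p) = 1 − 892/2,370 = 0.6236.
Q* = √(2DS / (H(1 − d/p))) = √(2 × 267,600 × 98.6 / (7.21 × 0.6236)).
= √(52,770,720 / 4.4964) ≈ 3425.830.

Q* ≈ 3,425.8 rolls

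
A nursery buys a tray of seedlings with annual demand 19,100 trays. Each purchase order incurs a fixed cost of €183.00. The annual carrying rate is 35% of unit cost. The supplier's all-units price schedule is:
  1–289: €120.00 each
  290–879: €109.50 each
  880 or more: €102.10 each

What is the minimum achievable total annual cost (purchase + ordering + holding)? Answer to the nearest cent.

TC* ≈ €1,969,805.33

Holding cost per unit per year at price C is H = 0.35·C.
Candidates are each tier's EOQ (if it falls in that tier) and each price-break quantity.
Tier 1 (€120.00): EOQ = 408.0 exceeds tier's upper bound 289, so this tier is dominated.
EOQ at €109.50 = 427.1 (feasible in tier 2): TC = 19,100×€109.50 + (19,100/427.1)×183 + (427.1/2)×0.35×€109.50 = €2,107,818.10.
EOQ at €102.10 = 442.3 < 880, so use break Q=880: TC = 19,100×€102.10 + (19,100/880.0)×183 + (880.0/2)×0.35×€102.10 = €1,969,805.33.
Lowest total cost among the candidates is at Q = 880.0.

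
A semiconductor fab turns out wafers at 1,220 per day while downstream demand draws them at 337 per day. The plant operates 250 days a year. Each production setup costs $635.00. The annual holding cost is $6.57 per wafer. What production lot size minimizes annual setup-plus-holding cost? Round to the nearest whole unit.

Q* ≈ 4,744 wafers

Annual demand D = 337 × 250 = 84,250.
Production build-up factor (1 − d/p) = 1 − 337/1,220 = 0.7238.
Q* = √(2DS / (H(1 − d/p))) = √(2 × 84,250 × 635 / (6.57 × 0.7238)).
= √(106,997,500 / 4.7552) ≈ 4743.552.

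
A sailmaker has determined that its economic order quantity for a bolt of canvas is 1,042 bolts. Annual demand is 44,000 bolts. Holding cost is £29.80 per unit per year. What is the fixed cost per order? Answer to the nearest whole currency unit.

S ≈ £368

Squaring Q* = √(2DS/H) gives Q*² = 2DS/H.
From Q* = √(2DS/H): S = Q*²H / (2D) = 1,042² × 29.8 / (2 × 44,000) = 367.6792.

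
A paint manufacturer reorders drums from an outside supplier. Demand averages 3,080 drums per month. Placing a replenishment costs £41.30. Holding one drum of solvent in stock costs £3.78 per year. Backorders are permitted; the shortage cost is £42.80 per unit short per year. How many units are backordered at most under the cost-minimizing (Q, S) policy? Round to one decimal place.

S* ≈ 76.1 drums

Annual demand D = 3,080 × 12 = 36,960.
With planned backorders, Q* = √(2DS/H) · √((H+B)/B).
√(2DS/H) = √(2 × 36,960 × 41.3 / 3.78) = 898.690.
√((H+B)/B) = √((3.78+42.8)/42.8) = 1.0432.
Q* ≈ 937.536.
S* = Q* · H/(H+B) = 937.536 × 3.78/46.58 ≈ 76.082.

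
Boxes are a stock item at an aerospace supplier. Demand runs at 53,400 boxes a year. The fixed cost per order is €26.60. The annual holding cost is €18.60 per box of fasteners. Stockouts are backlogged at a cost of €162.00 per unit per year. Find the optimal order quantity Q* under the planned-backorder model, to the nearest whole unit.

With planned backorders, Q* = √(2DS/H) · √((H+B)/B).
√(2DS/H) = √(2 × 53,400 × 26.6 / 18.6) = 390.814.
√((H+B)/B) = √((18.6+162)/162) = 1.0558.
Q* ≈ 412.640.

Q* ≈ 413 boxes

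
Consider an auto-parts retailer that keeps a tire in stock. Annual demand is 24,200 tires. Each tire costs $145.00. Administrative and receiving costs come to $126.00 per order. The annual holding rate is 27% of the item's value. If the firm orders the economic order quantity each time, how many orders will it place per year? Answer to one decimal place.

N ≈ 61.3 orders per year

Holding cost H = 0.27 × $145.00 = $39.1500 per unit per year.
The optimal lot size = √(2DS/H) = √(2 × 24,200 × 126 / 39.15) ≈ 394.68.
Orders per year = D / Q* = 24,200 / 394.68 ≈ 61.316.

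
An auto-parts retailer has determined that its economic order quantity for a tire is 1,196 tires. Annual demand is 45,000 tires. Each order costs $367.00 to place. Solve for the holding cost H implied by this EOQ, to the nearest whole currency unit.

H ≈ $23

Invert the EOQ relation Q*² = 2DS/H.
From Q* = √(2DS/H): H = 2DS / Q*² = 2 × 45,000 × 367 / 1,196² = 23.0912.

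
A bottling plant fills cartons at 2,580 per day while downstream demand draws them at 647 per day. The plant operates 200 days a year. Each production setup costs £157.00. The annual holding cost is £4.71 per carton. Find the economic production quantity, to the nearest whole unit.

Annual demand D = 647 × 200 = 129,400.
Production build-up factor (1 − d/p) = 1 − 647/2,580 = 0.7492.
Q* = √(2DS / (H(1 − d/p))) = √(2 × 129,400 × 157 / (4.71 × 0.7492)).
= √(40,631,600 / 3.5288) ≈ 3393.247.

Q* ≈ 3,393 cartons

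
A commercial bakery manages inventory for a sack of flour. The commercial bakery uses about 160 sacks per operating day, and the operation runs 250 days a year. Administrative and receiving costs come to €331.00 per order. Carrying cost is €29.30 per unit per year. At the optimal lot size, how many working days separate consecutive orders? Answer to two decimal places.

T ≈ 5.94 days

Annual demand D = 160 × 250 = 40,000.
The optimal lot size = √(2DS/H) = √(2 × 40,000 × 331 / 29.3) ≈ 950.66.
Cycle time = Q*/D × 250 = 950.66 / 40,000 × 250 ≈ 5.942 days.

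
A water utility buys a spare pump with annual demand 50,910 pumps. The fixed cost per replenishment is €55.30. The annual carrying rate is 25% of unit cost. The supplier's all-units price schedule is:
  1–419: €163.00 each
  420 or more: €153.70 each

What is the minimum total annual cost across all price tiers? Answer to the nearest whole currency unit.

Holding cost per unit per year at price C is H = 0.25·C.
Evaluate total cost at each tier's feasible EOQ or, if the EOQ is below the tier, at the tier's minimum quantity.
EOQ at €163.00 = 371.7 (feasible in tier 1): TC = 50,910×€163.00 + (50,910/371.7)×55.3 + (371.7/2)×0.25×€163.00 = €8,313,477.57.
EOQ at €153.70 = 382.8 < 420, so use break Q=420: TC = 50,910×€153.70 + (50,910/420.0)×55.3 + (420.0/2)×0.25×€153.70 = €7,839,639.40.
Lowest total cost among the candidates is at Q = 420.0.

TC* ≈ €7,839,639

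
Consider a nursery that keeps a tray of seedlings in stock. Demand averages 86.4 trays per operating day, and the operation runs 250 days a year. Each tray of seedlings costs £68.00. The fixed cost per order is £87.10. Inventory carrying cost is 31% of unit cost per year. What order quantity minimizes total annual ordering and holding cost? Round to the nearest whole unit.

Q* ≈ 422 trays

Annual demand D = 86.4 × 250 = 21,600.
Holding cost H = 0.31 × £68.00 = £21.0800 per unit per year.
EOQ = √(2DS / H) = √(2 × 21,600 × 87.1 / 21.08).
= √(3,762,720 / 21.08) = √178,497.1537 ≈ 422.489.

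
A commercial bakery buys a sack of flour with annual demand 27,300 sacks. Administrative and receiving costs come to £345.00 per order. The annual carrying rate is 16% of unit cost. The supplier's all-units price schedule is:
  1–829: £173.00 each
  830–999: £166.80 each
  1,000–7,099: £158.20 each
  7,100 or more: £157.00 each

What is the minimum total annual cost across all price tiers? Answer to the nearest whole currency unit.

TC* ≈ £4,340,934

Holding cost per unit per year at price C is H = 0.16·C.
Candidates are each tier's EOQ (if it falls in that tier) and each price-break quantity.
EOQ at £173.00 = 824.9 (feasible in tier 1): TC = 27,300×£173.00 + (27,300/824.9)×345 + (824.9/2)×0.16×£173.00 = £4,745,734.36.
EOQ at £166.80 = 840.1 (feasible in tier 2): TC = 27,300×£166.80 + (27,300/840.1)×345 + (840.1/2)×0.16×£166.80 = £4,576,061.46.
EOQ at £158.20 = 862.7 < 1000, so use break Q=1000: TC = 27,300×£158.20 + (27,300/1000.0)×345 + (1000.0/2)×0.16×£158.20 = £4,340,934.50.
EOQ at £157.00 = 866.0 < 7100, so use break Q=7100: TC = 27,300×£157.00 + (27,300/7100.0)×345 + (7100.0/2)×0.16×£157.00 = £4,376,602.55.
Lowest total cost among the candidates is at Q = 1000.0.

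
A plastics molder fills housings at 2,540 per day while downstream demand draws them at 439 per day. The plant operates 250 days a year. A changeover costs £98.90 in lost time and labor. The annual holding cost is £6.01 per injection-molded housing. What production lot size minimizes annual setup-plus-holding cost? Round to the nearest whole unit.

Annual demand D = 439 × 250 = 109,750.
Production build-up factor (1 − d/p) = 1 − 439/2,540 = 0.8272.
Q* = √(2DS / (H(1 − d/p))) = √(2 × 109,750 × 98.9 / (6.01 × 0.8272)).
= √(21,708,550 / 4.9713) ≈ 2089.691.

Q* ≈ 2,090 housings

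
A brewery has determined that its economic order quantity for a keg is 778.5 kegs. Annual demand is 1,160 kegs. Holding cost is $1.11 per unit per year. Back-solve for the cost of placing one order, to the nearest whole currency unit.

Invert the EOQ relation Q*² = 2DS/H.
From Q* = √(2DS/H): S = Q*²H / (2D) = 778.5² × 1.11 / (2 × 1,160) = 289.9694.

S ≈ $290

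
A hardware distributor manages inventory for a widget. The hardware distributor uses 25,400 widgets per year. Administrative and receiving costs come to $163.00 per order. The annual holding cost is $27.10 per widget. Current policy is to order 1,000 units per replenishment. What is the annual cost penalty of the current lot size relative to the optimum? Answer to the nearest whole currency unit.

Extra cost ≈ $2,710 per year

EOQ = √(2DS/H) = √(2 × 25,400 × 163 / 27.1) ≈ 552.77.
Cost at Q* = (D/Q*)S + (Q*/2)H = √(2DSH) ≈ $14,979.95.
Cost at Q = 1,000: (25,400/1,000)×163 + (1,000/2)×27.1 = $4,140.20 + $13,550.00 = $17,690.20.
Excess = $17,690.20 − $14,979.95 = $2,710.25.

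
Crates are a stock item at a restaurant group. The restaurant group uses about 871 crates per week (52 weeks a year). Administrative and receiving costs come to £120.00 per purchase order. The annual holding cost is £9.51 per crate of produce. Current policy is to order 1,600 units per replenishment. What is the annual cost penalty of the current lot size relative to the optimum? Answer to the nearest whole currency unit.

Extra cost ≈ £838 per year

Annual demand D = 871 × 52 = 45,292.
EOQ = √(2DS/H) = √(2 × 45,292 × 120 / 9.51) ≈ 1069.12.
Cost at Q* = (D/Q*)S + (Q*/2)H = √(2DSH) ≈ £10,167.32.
Cost at Q = 1,600: (45,292/1,600)×120 + (1,600/2)×9.51 = £3,396.90 + £7,608.00 = £11,004.90.
Excess = £11,004.90 − £10,167.32 = £837.58.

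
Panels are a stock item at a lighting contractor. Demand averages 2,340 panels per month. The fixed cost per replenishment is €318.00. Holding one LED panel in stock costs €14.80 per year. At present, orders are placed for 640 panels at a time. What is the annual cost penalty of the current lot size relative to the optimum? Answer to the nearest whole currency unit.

Extra cost ≈ €2,431 per year

Annual demand D = 2,340 × 12 = 28,080.
EOQ = √(2DS/H) = √(2 × 28,080 × 318 / 14.8) ≈ 1098.49.
Cost at Q* = (D/Q*)S + (Q*/2)H = √(2DSH) ≈ €16,257.66.
Cost at Q = 640: (28,080/640)×318 + (640/2)×14.8 = €13,952.25 + €4,736.00 = €18,688.25.
Excess = €18,688.25 − €16,257.66 = €2,430.59.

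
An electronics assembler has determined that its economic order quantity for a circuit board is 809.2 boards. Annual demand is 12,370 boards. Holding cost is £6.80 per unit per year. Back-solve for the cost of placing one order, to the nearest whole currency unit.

Squaring Q* = √(2DS/H) gives Q*² = 2DS/H.
From Q* = √(2DS/H): S = Q*²H / (2D) = 809.2² × 6.8 / (2 × 12,370) = 179.9786.

S ≈ £180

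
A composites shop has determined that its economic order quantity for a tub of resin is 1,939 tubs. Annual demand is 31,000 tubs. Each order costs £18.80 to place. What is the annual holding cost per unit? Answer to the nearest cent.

Invert the EOQ relation Q*² = 2DS/H.
From Q* = √(2DS/H): H = 2DS / Q*² = 2 × 31,000 × 18.8 / 1,939² = 0.3100.

H ≈ £0.31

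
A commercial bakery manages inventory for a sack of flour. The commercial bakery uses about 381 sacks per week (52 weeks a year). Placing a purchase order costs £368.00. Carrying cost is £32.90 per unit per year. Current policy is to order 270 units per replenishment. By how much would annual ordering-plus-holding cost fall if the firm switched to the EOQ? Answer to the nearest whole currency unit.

Extra cost ≈ £9,542 per year

Annual demand D = 381 × 52 = 19,812.
EOQ = √(2DS/H) = √(2 × 19,812 × 368 / 32.9) ≈ 665.74.
Cost at Q* = (D/Q*)S + (Q*/2)H = √(2DSH) ≈ £21,902.87.
Cost at Q = 270: (19,812/270)×368 + (270/2)×32.9 = £27,003.02 + £4,441.50 = £31,444.52.
Excess = £31,444.52 − £21,902.87 = £9,541.65.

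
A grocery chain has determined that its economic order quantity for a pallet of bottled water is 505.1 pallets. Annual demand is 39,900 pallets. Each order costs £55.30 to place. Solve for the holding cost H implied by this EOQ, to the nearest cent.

H ≈ £17.30

Invert the EOQ relation Q*² = 2DS/H.
From Q* = √(2DS/H): H = 2DS / Q*² = 2 × 39,900 × 55.3 / 505.1² = 17.2971.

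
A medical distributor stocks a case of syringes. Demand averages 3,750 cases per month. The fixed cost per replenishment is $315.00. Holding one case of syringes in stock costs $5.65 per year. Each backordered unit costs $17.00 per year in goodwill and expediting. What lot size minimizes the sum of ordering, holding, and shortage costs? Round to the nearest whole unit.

Annual demand D = 3,750 × 12 = 45,000.
With planned backorders, Q* = √(2DS/H) · √((H+B)/B).
√(2DS/H) = √(2 × 45,000 × 315 / 5.65) = 2240.022.
√((H+B)/B) = √((5.65+17)/17) = 1.1543.
Q* ≈ 2585.604.

Q* ≈ 2,586 cases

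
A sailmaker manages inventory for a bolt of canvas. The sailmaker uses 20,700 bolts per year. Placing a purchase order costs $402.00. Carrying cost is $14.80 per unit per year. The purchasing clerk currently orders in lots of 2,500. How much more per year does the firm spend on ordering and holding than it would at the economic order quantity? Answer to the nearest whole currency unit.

Extra cost ≈ $6,134 per year

EOQ = √(2DS/H) = √(2 × 20,700 × 402 / 14.8) ≈ 1060.43.
Cost at Q* = (D/Q*)S + (Q*/2)H = √(2DSH) ≈ $15,694.38.
Cost at Q = 2,500: (20,700/2,500)×402 + (2,500/2)×14.8 = $3,328.56 + $18,500.00 = $21,828.56.
Excess = $21,828.56 − $15,694.38 = $6,134.18.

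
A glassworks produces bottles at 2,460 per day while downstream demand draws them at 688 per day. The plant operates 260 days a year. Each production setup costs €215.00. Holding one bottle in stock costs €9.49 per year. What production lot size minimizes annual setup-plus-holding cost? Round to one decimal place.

Q* ≈ 3,354.4 bottles

Annual demand D = 688 × 260 = 178,880.
Production build-up factor (1 − d/p) = 1 − 688/2,460 = 0.7203.
Q* = √(2DS / (H(1 − d/p))) = √(2 × 178,880 × 215 / (9.49 × 0.7203)).
= √(76,918,400 / 6.8359) ≈ 3354.422.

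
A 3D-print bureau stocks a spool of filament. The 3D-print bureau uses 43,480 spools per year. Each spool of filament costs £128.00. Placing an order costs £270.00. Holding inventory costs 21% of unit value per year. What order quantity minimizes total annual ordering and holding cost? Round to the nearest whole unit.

Holding cost H = 0.21 × £128.00 = £26.8800 per unit per year.
EOQ = √(2DS / H) = √(2 × 43,480 × 270 / 26.88).
= √(23,479,200 / 26.88) = √873,482.1429 ≈ 934.603.

Q* ≈ 935 spools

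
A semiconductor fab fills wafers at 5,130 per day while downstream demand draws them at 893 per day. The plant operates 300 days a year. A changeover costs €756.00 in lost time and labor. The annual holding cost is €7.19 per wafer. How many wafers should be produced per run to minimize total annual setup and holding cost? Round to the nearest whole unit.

Annual demand D = 893 × 300 = 267,900.
Production build-up factor (1 − d/p) = 1 − 893/5,130 = 0.8259.
Q* = √(2DS / (H(1 − d/p))) = √(2 × 267,900 × 756 / (7.19 × 0.8259)).
= √(405,064,800 / 5.9384) ≈ 8258.996.

Q* ≈ 8,259 wafers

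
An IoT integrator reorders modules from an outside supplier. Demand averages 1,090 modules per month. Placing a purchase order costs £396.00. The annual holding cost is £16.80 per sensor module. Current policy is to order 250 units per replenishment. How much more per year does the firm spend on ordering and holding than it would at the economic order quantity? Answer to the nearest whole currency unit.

Extra cost ≈ £9,626 per year

Annual demand D = 1,090 × 12 = 13,080.
EOQ = √(2DS/H) = √(2 × 13,080 × 396 / 16.8) ≈ 785.26.
Cost at Q* = (D/Q*)S + (Q*/2)H = √(2DSH) ≈ £13,192.32.
Cost at Q = 250: (13,080/250)×396 + (250/2)×16.8 = £20,718.72 + £2,100.00 = £22,818.72.
Excess = £22,818.72 − £13,192.32 = £9,626.40.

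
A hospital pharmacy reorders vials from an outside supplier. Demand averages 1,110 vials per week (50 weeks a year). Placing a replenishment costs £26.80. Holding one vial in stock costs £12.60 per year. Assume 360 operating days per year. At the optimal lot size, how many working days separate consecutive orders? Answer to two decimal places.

Annual demand D = 1,110 × 50 = 55,500.
The optimal lot size = √(2DS/H) = √(2 × 55,500 × 26.8 / 12.6) ≈ 485.90.
Cycle time = Q*/D × 360 = 485.90 / 55,500 × 360 ≈ 3.152 days.

T ≈ 3.15 days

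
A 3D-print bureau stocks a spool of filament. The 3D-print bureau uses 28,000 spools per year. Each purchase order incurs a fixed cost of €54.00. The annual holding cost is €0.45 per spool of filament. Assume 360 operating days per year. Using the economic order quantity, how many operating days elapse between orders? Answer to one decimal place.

EOQ = √(2DS/H) = √(2 × 28,000 × 54 / 0.45) ≈ 2592.30.
Cycle time = Q*/D × 360 = 2592.30 / 28,000 × 360 ≈ 33.330 days.

T ≈ 33.3 days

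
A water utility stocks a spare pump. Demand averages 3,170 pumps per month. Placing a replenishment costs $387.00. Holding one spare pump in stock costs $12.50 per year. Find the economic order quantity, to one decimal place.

Annual demand D = 3,170 × 12 = 38,040.
EOQ = √(2DS / H) = √(2 × 38,040 × 387 / 12.5).
= √(29,442,960 / 12.5) = √2,355,436.8 ≈ 1534.743.

Q* ≈ 1,534.7 pumps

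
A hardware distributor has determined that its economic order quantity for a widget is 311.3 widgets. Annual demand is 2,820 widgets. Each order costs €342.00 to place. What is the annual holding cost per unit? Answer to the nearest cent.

Invert the EOQ relation Q*² = 2DS/H.
From Q* = √(2DS/H): H = 2DS / Q*² = 2 × 2,820 × 342 / 311.3² = 19.9043.

H ≈ €19.90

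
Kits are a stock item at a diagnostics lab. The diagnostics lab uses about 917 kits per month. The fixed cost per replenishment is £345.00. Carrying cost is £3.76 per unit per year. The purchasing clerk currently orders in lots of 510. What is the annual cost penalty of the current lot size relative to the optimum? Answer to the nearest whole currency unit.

Annual demand D = 917 × 12 = 11,004.
EOQ = √(2DS/H) = √(2 × 11,004 × 345 / 3.76) ≈ 1421.04.
Cost at Q* = (D/Q*)S + (Q*/2)H = √(2DSH) ≈ £5,343.11.
Cost at Q = 510: (11,004/510)×345 + (510/2)×3.76 = £7,443.88 + £958.80 = £8,402.68.
Excess = £8,402.68 − £5,343.11 = £3,059.58.

Extra cost ≈ £3,060 per year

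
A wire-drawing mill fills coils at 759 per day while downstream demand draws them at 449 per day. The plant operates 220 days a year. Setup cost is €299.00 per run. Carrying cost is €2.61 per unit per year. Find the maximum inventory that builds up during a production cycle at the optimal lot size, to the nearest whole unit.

I_max ≈ 3,040 coils

Annual demand D = 449 × 220 = 98,780.
Production build-up factor (1 − d/p) = 1 − 449/759 = 0.4084.
Q* = √(2DS / (H(1 − d/p))) = √(2 × 98,780 × 299 / (2.61 × 0.4084)).
= √(59,070,440 / 1.066) ≈ 7443.975.
Maximum inventory = Q*(1 − d/p) = 7443.975 × 0.4084 ≈ 3040.359.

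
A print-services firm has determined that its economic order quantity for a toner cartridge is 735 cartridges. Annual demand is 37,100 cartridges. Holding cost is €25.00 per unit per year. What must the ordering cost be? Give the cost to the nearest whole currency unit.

Squaring Q* = √(2DS/H) gives Q*² = 2DS/H.
From Q* = √(2DS/H): S = Q*²H / (2D) = 735² × 25 / (2 × 37,100) = 182.0165.

S ≈ €182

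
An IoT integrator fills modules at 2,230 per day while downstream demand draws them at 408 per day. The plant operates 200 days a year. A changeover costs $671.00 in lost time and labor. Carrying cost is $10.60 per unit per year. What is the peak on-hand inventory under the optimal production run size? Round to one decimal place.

I_max ≈ 2,905.3 modules

Annual demand D = 408 × 200 = 81,600.
Production build-up factor (1 − d/p) = 1 − 408/2,230 = 0.8170.
Q* = √(2DS / (H(1 − d/p))) = √(2 × 81,600 × 671 / (10.6 × 0.8170)).
= √(109,507,200 / 8.6606) ≈ 3555.876.
Maximum inventory = Q*(1 − d/p) = 3555.876 × 0.8170 ≈ 2905.294.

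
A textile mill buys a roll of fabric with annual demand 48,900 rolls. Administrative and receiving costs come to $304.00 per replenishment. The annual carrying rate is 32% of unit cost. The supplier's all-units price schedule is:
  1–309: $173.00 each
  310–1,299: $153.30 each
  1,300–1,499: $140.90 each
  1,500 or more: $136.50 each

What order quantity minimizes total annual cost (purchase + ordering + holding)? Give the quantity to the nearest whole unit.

Holding cost per unit per year at price C is H = 0.32·C.
Candidates are each tier's EOQ (if it falls in that tier) and each price-break quantity.
Tier 1 ($173.00): EOQ = 732.8 exceeds tier's upper bound 309, so this tier is dominated.
EOQ at $153.30 = 778.5 (feasible in tier 2): TC = 48,900×$153.30 + (48,900/778.5)×304 + (778.5/2)×0.32×$153.30 = $7,534,560.23.
EOQ at $140.90 = 812.0 < 1300, so use break Q=1300: TC = 48,900×$140.90 + (48,900/1300.0)×304 + (1300.0/2)×0.32×$140.90 = $6,930,752.28.
EOQ at $136.50 = 825.0 < 1500, so use break Q=1500: TC = 48,900×$136.50 + (48,900/1500.0)×304 + (1500.0/2)×0.32×$136.50 = $6,717,520.40.
Lowest total cost is $6,717,520.40 at Q = 1500.0.

Q* ≈ 1,500 rolls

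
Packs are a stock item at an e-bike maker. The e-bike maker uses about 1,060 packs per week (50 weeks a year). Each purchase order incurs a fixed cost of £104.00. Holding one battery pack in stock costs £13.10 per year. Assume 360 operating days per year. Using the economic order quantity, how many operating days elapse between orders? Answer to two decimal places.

Annual demand D = 1,060 × 50 = 53,000.
The optimal lot size = √(2DS/H) = √(2 × 53,000 × 104 / 13.1) ≈ 917.35.
Cycle time = Q*/D × 360 = 917.35 / 53,000 × 360 ≈ 6.231 days.

T ≈ 6.23 days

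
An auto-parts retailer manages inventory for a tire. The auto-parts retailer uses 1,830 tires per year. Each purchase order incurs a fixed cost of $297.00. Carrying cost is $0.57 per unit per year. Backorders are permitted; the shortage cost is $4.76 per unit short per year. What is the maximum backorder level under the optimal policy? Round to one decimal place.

S* ≈ 156.3 tires

With planned backorders, Q* = √(2DS/H) · √((H+B)/B).
√(2DS/H) = √(2 × 1,830 × 297 / 0.57) = 1380.961.
√((H+B)/B) = √((0.57+4.76)/4.76) = 1.0582.
Q* ≈ 1461.307.
S* = Q* · H/(H+B) = 1461.307 × 0.57/5.33 ≈ 156.275.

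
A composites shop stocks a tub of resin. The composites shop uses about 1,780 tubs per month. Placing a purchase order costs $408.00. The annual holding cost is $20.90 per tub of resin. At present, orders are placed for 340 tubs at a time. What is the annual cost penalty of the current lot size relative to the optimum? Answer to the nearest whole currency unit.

Annual demand D = 1,780 × 12 = 21,360.
EOQ = √(2DS/H) = √(2 × 21,360 × 408 / 20.9) ≈ 913.21.
Cost at Q* = (D/Q*)S + (Q*/2)H = √(2DSH) ≈ $19,086.17.
Cost at Q = 340: (21,360/340)×408 + (340/2)×20.9 = $25,632.00 + $3,553.00 = $29,185.00.
Excess = $29,185.00 − $19,086.17 = $10,098.83.

Extra cost ≈ $10,099 per year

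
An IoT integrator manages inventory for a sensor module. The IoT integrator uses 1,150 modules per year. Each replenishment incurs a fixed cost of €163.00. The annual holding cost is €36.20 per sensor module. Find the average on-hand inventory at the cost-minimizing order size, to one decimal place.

Average inventory ≈ 50.9 modules

EOQ = √(2DS/H) = √(2 × 1,150 × 163 / 36.2) ≈ 101.77.
Average inventory = Q*/2 ≈ 101.77 / 2 = 50.883.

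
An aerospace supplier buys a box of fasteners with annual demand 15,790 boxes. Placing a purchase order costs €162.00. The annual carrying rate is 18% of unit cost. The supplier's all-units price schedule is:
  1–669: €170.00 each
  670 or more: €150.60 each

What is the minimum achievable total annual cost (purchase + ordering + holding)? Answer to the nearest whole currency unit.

TC* ≈ €2,390,873

Holding cost per unit per year at price C is H = 0.18·C.
For each price level, check whether its EOQ is feasible; otherwise the best quantity at that price is the breakpoint.
EOQ at €170.00 = 408.9 (feasible in tier 1): TC = 15,790×€170.00 + (15,790/408.9)×162 + (408.9/2)×0.18×€170.00 = €2,696,811.93.
EOQ at €150.60 = 434.4 < 670, so use break Q=670: TC = 15,790×€150.60 + (15,790/670.0)×162 + (670.0/2)×0.18×€150.60 = €2,390,873.06.
Lowest total cost among the candidates is at Q = 670.0.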